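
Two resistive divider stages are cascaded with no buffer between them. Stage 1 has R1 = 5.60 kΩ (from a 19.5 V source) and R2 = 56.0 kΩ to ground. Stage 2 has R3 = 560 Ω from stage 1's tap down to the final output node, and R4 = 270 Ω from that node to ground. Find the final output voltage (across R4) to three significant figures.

Stage 2 presents R3+R4 = 830.0 Ω as a load on stage 1's tap.
Stage 1's lower leg becomes R2‖(R3+R4) = 817.9 Ω, so V_mid = 19.5 × 817.9/6418 = 2.485 V.
Stage 2 is itself unloaded: V_out = V_mid × R4/(R3+R4) = 2.485 × 270/830.0 = 0.808 V.

V_out ≈ 0.808 V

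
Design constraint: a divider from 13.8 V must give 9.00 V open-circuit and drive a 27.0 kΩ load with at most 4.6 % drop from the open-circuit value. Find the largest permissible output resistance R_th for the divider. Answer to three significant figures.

R_th ≤ 1.30 kΩ

Loading drop = R_th/(R_th + R_L) ≤ 0.0460, so R_th ≤ R_L · ε/(1−ε) = 27.0 kΩ × 0.0460/0.9540 = 1.30 kΩ.
(Any R1, R2 with R2/(R1+R2) = 0.652 and R1‖R2 ≤ 1.30 kΩ will meet the spec.)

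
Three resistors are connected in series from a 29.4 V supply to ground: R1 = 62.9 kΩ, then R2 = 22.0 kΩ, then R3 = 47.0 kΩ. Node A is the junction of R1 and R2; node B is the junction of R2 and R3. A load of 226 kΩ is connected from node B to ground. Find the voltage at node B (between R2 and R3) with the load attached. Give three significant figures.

V ≈ 9.24 V

At node B, R3 is in parallel with the load: R3‖R_L = 38.91 kΩ.
Below node A the resistance is R2 + (R3‖R_L) = 60.91 kΩ, so V_A = 29.4 × 60.91/123.8 = 14.46 V.
Then V_B = V_A × (R3‖R_L)/(R2 + R3‖R_L) = 14.46 × 38.91/60.91 = 9.24 V.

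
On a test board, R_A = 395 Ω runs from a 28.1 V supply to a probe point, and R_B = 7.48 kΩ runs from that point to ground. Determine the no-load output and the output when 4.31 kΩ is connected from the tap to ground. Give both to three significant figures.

Open-circuit: V = 28.1 × 7480/(395 + 7480) = 26.7 V.
With the load, R_B becomes R_B‖R_L = 2734 Ω, so V = 28.1 × 2734/3129 = 24.6 V.

Unloaded: 26.7 V; loaded: 24.6 V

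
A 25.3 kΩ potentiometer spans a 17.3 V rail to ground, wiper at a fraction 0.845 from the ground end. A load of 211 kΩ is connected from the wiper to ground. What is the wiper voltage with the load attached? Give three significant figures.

V ≈ 14.4 V

The wiper splits the pot into (1−α)R = 3.922 kΩ above and αR = 21.38 kΩ below.
Lower section ‖ load = 19.41 kΩ.
V_wiper = 17.3 × 19.41/(3.922 + 19.41) = 14.4 V.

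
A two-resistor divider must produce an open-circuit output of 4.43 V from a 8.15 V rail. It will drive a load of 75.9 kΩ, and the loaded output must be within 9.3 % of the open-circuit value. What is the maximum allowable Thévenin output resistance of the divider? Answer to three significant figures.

Loading drop = R_th/(R_th + R_L) ≤ 0.0930, so R_th ≤ R_L · ε/(1−ε) = 75.9 kΩ × 0.0930/0.9070 = 7.78 kΩ.

R_th ≤ 7.78 kΩ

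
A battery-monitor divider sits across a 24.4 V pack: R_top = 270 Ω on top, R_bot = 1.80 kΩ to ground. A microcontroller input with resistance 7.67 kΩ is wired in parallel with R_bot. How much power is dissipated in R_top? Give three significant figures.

Total resistance from the source is R_top + (R_bot‖R_L) = 1728 Ω, so I = 24.4/1728 Ω = 14.12 mA.
P = I²·R_top = (14.12 mA)² × 270 Ω = 53.8 mW.

P ≈ 53.8 mW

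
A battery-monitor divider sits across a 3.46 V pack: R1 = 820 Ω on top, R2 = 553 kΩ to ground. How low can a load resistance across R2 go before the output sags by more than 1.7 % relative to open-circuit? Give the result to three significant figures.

R_L(min) ≈ 47.3 kΩ

Output resistance R_th = R1‖R2 = (820 × 553000)/553800 = 818.8 Ω.
The fractional drop is R_th/(R_th + R_L); requiring this ≤ 0.0170 gives R_L ≥ R_th(1/0.0170 − 1) = 818.8 × 57.82 = 47.3 kΩ.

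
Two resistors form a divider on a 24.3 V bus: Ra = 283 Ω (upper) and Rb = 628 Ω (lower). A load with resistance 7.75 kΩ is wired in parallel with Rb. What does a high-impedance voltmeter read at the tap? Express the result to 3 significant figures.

The load sits in parallel with Rb: Rb‖R_L = (628 × 7750) / (628 + 7750) = 580.9 Ω.
V_out = 24.3 × 580.9 / (283 + 580.9) = 24.3 × 580.9/863.9 = 16.3 V.

V_out ≈ 16.3 V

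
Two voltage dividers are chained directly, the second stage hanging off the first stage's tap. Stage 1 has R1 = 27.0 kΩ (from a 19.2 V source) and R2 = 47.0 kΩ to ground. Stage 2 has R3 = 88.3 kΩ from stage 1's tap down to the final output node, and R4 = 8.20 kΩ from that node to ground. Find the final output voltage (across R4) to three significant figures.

V_out ≈ 0.880 V

Stage 2 presents R3+R4 = 96.50 kΩ as a load on stage 1's tap.
Stage 1's lower leg becomes R2‖(R3+R4) = 31.61 kΩ, so V_mid = 19.2 × 31.61/58.61 = 10.35 V.
Stage 2 is itself unloaded: V_out = V_mid × R4/(R3+R4) = 10.35 × 8.20/96.50 = 0.880 V.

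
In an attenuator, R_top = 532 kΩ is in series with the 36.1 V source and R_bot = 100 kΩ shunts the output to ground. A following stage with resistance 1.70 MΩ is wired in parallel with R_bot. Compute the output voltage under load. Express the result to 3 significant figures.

The load sits in parallel with R_bot: R_bot‖R_L = (100 × 1700) / (100 + 1700) = 94.44 kΩ.
V_out = 36.1 × 94.44 / (532 + 94.44) = 36.1 × 94.44/626.4 = 5.44 V.
(Unloaded it would have been 5.71 V.)

V_out ≈ 5.44 V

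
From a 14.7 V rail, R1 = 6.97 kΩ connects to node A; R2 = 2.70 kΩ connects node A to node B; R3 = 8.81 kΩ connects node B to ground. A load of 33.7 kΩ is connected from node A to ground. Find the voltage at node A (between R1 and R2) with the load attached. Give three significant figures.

Below node A the series string R2+R3 = 11.51 kΩ sits in parallel with the 33.7 kΩ load: 8.580 kΩ.
V_A = 14.7 × 8.580/(6.97 + 8.580) = 8.11 V.

V ≈ 8.11 V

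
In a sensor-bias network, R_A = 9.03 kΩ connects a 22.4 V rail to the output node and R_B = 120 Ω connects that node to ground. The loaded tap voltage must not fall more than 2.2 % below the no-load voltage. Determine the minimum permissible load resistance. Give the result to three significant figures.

Output resistance R_th = R_A‖R_B = (9030 × 120)/9150 = 118.4 Ω.
The fractional drop is R_th/(R_th + R_L); requiring this ≤ 0.0220 gives R_L ≥ R_th(1/0.0220 − 1) = 118.4 × 44.45 = 5.26 kΩ.

R_L(min) ≈ 5.26 kΩ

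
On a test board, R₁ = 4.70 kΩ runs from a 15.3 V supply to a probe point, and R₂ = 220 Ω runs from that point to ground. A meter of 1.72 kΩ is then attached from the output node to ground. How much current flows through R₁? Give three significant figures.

R₂‖R_L = 195.1 Ω, so the source sees R₁ + R₂‖R_L = 4895 Ω.
I = 15.3 V / 4895 Ω = 3.13 mA.

I ≈ 3.13 mA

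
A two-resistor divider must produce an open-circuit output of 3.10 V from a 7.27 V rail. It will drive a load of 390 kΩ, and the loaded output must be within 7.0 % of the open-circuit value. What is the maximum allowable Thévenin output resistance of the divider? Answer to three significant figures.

Loading drop = R_th/(R_th + R_L) ≤ 0.0700, so R_th ≤ R_L · ε/(1−ε) = 390 kΩ × 0.0700/0.9300 = 29.4 kΩ.

R_th ≤ 29.4 kΩ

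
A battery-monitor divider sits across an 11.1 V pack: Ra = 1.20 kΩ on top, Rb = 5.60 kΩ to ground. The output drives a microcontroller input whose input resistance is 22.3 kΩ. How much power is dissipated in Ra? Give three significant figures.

P ≈ 4.59 mW

Total resistance from the source is Ra + (Rb‖R_L) = 5.676 kΩ, so I = 11.1/5.676 kΩ = 1.956 mA.
P = I²·Ra = (1.956 mA)² × 1.20 kΩ = 4.59 mW.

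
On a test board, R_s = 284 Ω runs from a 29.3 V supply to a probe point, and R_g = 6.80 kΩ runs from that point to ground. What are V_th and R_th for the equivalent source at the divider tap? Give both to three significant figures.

V_th is the open-circuit tap voltage: 29.3 × 6800/(284 + 6800) = 28.1 V.
With the supply zeroed, R_s and R_g appear in parallel from the tap: R_th = R_s‖R_g = (284 × 6800)/7084 = 273 Ω.

V_th = 28.1 V, R_th = 273 Ω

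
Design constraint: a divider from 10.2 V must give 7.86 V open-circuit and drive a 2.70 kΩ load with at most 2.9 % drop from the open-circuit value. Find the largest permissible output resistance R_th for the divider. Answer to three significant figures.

Loading drop = R_th/(R_th + R_L) ≤ 0.0290, so R_th ≤ R_L · ε/(1−ε) = 2.70 kΩ × 0.0290/0.9710 = 80.6 Ω.
(Any R1, R2 with R2/(R1+R2) = 0.771 and R1‖R2 ≤ 80.6 Ω will meet the spec.)

R_th ≤ 80.6 Ω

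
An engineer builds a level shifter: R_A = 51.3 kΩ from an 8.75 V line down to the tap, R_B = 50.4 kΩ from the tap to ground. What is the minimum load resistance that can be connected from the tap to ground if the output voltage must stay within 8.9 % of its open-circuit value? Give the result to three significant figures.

Output resistance R_th = R_A‖R_B = (51.3 × 50.4)/101.7 = 25.42 kΩ.
The fractional drop is R_th/(R_th + R_L); requiring this ≤ 0.0890 gives R_L ≥ R_th(1/0.0890 − 1) = 25.42 × 10.24 = 260 kΩ.

R_L(min) ≈ 260 kΩ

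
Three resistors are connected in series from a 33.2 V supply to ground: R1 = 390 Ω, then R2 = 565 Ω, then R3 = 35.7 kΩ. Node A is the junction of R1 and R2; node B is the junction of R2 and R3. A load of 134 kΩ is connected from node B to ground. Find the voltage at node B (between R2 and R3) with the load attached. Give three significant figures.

At node B, R3 is in parallel with the load: R3‖R_L = 28190 Ω.
Below node A the resistance is R2 + (R3‖R_L) = 28750 Ω, so V_A = 33.2 × 28750/29140 = 32.76 V.
Then V_B = V_A × (R3‖R_L)/(R2 + R3‖R_L) = 32.76 × 28190/28750 = 32.1 V.

V ≈ 32.1 V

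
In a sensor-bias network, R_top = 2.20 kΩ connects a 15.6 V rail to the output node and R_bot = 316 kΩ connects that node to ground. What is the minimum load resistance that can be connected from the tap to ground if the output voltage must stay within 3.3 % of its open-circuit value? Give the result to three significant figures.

R_L(min) ≈ 64.0 kΩ

Output resistance R_th = R_top‖R_bot = (2.20 × 316)/318.2 = 2.185 kΩ.
The fractional drop is R_th/(R_th + R_L); requiring this ≤ 0.0330 gives R_L ≥ R_th(1/0.0330 − 1) = 2.185 × 29.30 = 64.0 kΩ.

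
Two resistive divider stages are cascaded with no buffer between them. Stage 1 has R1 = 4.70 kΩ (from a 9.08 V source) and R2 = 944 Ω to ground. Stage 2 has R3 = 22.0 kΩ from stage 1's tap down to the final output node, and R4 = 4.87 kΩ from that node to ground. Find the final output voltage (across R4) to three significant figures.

V_out ≈ 0.267 V

Stage 2 presents R3+R4 = 26870 Ω as a load on stage 1's tap.
Stage 1's lower leg becomes R2‖(R3+R4) = 912.0 Ω, so V_mid = 9.08 × 912.0/5612 = 1.476 V.
Stage 2 is itself unloaded: V_out = V_mid × R4/(R3+R4) = 1.476 × 4870/26870 = 0.267 V.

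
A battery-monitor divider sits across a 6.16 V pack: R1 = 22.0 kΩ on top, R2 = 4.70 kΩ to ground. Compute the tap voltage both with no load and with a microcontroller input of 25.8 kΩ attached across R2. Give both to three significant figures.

Unloaded: 1.08 V; loaded: 0.943 V

Open-circuit: V = 6.16 × 4.70/(22.0 + 4.70) = 1.08 V.
With the load, R2 becomes R2‖R_L = 3.976 kΩ, so V = 6.16 × 3.976/25.98 = 0.943 V.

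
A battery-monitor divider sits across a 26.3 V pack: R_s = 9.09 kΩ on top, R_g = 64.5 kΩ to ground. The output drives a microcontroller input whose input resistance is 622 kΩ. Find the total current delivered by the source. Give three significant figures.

R_g‖R_L = 58.44 kΩ, so the source sees R_s + R_g‖R_L = 67.53 kΩ.
I = 26.3 V / 67.53 kΩ = 0.389 mA.

I ≈ 0.389 mA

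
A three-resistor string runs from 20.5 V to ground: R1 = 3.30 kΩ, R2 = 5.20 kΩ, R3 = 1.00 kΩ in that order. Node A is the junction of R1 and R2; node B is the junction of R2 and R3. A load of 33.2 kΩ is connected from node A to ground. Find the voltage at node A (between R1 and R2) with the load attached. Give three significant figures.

Below node A the series string R2+R3 = 6.200 kΩ sits in parallel with the 33.2 kΩ load: 5.224 kΩ.
V_A = 20.5 × 5.224/(3.30 + 5.224) = 12.6 V.

V ≈ 12.6 V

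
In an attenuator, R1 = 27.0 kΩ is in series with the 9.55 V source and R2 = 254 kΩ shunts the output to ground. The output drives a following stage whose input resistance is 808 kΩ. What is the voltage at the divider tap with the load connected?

The load sits in parallel with R2: R2‖R_L = (254 × 808) / (254 + 808) = 193.3 kΩ.
V_out = 9.55 × 193.3 / (27.0 + 193.3) = 9.55 × 193.3/220.3 = 8.38 V.

V_out ≈ 8.38 V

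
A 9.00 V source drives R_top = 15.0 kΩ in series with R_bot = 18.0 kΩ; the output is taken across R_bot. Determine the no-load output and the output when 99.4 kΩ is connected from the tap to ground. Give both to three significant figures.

Open-circuit: V = 9.00 × 18.0/(15.0 + 18.0) = 4.91 V.
With the load, R_bot becomes R_bot‖R_L = 15.24 kΩ, so V = 9.00 × 15.24/30.24 = 4.54 V.

Unloaded: 4.91 V; loaded: 4.54 V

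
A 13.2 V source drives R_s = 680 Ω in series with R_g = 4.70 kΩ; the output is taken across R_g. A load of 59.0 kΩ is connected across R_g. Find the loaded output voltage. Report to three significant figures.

V_out ≈ 11.4 V

The load sits in parallel with R_g: R_g‖R_L = (4700 × 59000) / (4700 + 59000) = 4353 Ω.
V_out = 13.2 × 4353 / (680 + 4353) = 13.2 × 4353/5033 = 11.4 V.
(Unloaded it would have been 11.5 V.)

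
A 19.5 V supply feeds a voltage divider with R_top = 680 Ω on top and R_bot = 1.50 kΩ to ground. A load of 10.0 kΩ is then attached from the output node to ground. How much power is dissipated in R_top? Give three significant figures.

Total resistance from the source is R_top + (R_bot‖R_L) = 1984 Ω, so I = 19.5/1984 Ω = 9.827 mA.
P = I²·R_top = (9.827 mA)² × 680 Ω = 65.7 mW.

P ≈ 65.7 mW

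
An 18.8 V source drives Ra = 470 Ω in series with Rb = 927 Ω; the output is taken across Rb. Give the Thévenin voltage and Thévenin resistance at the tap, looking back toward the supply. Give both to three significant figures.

V_th = 12.5 V, R_th = 312 Ω

V_th is the open-circuit tap voltage: 18.8 × 927/(470 + 927) = 12.5 V.
With the supply zeroed, Ra and Rb appear in parallel from the tap: R_th = Ra‖Rb = (470 × 927)/1397 = 312 Ω.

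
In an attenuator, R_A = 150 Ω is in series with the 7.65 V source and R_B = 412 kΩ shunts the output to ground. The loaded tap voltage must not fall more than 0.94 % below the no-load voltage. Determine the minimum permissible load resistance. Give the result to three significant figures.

R_L(min) ≈ 15.8 kΩ

Output resistance R_th = R_A‖R_B = (150 × 412000)/412200 = 149.9 Ω.
The fractional drop is R_th/(R_th + R_L); requiring this ≤ 0.00940 gives R_L ≥ R_th(1/0.00940 − 1) = 149.9 × 105.4 = 15.8 kΩ.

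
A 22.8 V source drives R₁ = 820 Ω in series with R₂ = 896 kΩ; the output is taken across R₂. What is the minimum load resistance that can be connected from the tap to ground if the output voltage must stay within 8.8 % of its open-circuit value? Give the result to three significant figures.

R_L(min) ≈ 8.49 kΩ

Output resistance R_th = R₁‖R₂ = (820 × 896000)/896800 = 819.3 Ω.
The fractional drop is R_th/(R_th + R_L); requiring this ≤ 0.0880 gives R_L ≥ R_th(1/0.0880 − 1) = 819.3 × 10.36 = 8.49 kΩ.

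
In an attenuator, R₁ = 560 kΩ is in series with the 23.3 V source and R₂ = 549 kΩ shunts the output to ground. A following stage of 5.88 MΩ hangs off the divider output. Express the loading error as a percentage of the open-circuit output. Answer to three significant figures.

4.50 %

The divider's output (Thévenin) resistance is R₁‖R₂ = 277.2 kΩ.
Fractional drop under load = R_th/(R_th + R_L) = 277.2 / (277.2 + 5880) = 0.04502.
So the output falls by 4.50 %.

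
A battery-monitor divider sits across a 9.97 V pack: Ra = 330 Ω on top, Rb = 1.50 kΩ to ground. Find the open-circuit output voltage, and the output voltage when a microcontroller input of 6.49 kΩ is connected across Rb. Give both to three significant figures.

Open-circuit: V = 9.97 × 1500/(330 + 1500) = 8.17 V.
With the load, Rb becomes Rb‖R_L = 1218 Ω, so V = 9.97 × 1218/1548 = 7.85 V.

Unloaded: 8.17 V; loaded: 7.85 V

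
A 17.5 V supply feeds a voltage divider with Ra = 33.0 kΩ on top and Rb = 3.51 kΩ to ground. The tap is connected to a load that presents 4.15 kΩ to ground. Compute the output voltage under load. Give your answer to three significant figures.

V_out ≈ 0.953 V

The load sits in parallel with Rb: Rb‖R_L = (3.51 × 4.15) / (3.51 + 4.15) = 1.902 kΩ.
V_out = 17.5 × 1.902 / (33.0 + 1.902) = 17.5 × 1.902/34.90 = 0.953 V.
(Unloaded it would have been 1.68 V.)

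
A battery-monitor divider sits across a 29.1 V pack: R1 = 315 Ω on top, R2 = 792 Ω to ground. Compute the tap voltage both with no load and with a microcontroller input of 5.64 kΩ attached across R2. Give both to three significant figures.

Open-circuit: V = 29.1 × 792/(315 + 792) = 20.8 V.
With the load, R2 becomes R2‖R_L = 694.5 Ω, so V = 29.1 × 694.5/1009 = 20.0 V.

Unloaded: 20.8 V; loaded: 20.0 V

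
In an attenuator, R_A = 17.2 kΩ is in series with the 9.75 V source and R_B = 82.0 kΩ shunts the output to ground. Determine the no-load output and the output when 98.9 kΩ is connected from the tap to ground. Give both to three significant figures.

Unloaded: 8.06 V; loaded: 7.05 V

Open-circuit: V = 9.75 × 82.0/(17.2 + 82.0) = 8.06 V.
With the load, R_B becomes R_B‖R_L = 44.83 kΩ, so V = 9.75 × 44.83/62.03 = 7.05 V.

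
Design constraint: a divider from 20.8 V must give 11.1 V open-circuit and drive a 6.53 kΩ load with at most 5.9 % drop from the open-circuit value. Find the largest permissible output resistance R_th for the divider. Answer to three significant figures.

Loading drop = R_th/(R_th + R_L) ≤ 0.0590, so R_th ≤ R_L · ε/(1−ε) = 6.53 kΩ × 0.0590/0.9410 = 409 Ω.

R_th ≤ 409 Ω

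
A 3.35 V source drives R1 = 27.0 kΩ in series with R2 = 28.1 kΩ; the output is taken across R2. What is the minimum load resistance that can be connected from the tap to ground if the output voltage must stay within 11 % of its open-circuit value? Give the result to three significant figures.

Output resistance R_th = R1‖R2 = (27.0 × 28.1)/55.10 = 13.77 kΩ.
The fractional drop is R_th/(R_th + R_L); requiring this ≤ 0.110 gives R_L ≥ R_th(1/0.110 − 1) = 13.77 × 8.091 = 111 kΩ.

R_L(min) ≈ 111 kΩ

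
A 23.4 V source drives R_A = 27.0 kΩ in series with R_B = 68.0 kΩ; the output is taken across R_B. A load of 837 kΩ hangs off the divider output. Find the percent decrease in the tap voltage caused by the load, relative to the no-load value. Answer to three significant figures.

The divider's output (Thévenin) resistance is R_A‖R_B = 19.33 kΩ.
Fractional drop under load = R_th/(R_th + R_L) = 19.33 / (19.33 + 837) = 0.02257.
So the output falls by 2.26 %.

2.26 %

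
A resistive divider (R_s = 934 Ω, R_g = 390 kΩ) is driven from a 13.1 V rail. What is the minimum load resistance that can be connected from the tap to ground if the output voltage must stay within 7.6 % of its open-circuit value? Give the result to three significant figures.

Output resistance R_th = R_s‖R_g = (934 × 390000)/390900 = 931.8 Ω.
The fractional drop is R_th/(R_th + R_L); requiring this ≤ 0.0760 gives R_L ≥ R_th(1/0.0760 − 1) = 931.8 × 12.16 = 11.3 kΩ.

R_L(min) ≈ 11.3 kΩ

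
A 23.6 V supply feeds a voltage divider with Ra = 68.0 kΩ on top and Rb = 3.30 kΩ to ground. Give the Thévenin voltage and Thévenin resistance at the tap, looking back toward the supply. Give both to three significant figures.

V_th is the open-circuit tap voltage: 23.6 × 3.30/(68.0 + 3.30) = 1.09 V.
With the supply zeroed, Ra and Rb appear in parallel from the tap: R_th = Ra‖Rb = (68.0 × 3.30)/71.30 = 3.15 kΩ.

V_th = 1.09 V, R_th = 3.15 kΩ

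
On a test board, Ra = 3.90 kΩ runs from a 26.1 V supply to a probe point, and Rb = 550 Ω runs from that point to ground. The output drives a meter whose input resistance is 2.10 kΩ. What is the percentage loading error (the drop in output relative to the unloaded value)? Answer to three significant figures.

18.7 %

Unloaded V = 26.1 × 550/4450 = 3.226 V.
Loaded: Rb‖R_L = 435.8 Ω, giving V = 26.1 × 435.8/4336 = 2.624 V.
Drop = (3.226 − 2.624) / 3.226 = 18.7 %.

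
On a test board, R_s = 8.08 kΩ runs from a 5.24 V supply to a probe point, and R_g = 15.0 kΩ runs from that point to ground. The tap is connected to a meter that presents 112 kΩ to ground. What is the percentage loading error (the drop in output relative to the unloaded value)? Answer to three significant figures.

The divider's output (Thévenin) resistance is R_s‖R_g = 5.251 kΩ.
Fractional drop under load = R_th/(R_th + R_L) = 5.251 / (5.251 + 112) = 0.04479.
So the output falls by 4.48 %.

4.48 %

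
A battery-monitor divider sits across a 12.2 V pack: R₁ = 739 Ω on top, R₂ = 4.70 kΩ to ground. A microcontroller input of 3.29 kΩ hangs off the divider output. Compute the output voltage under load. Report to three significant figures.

The load sits in parallel with R₂: R₂‖R_L = (4700 × 3290) / (4700 + 3290) = 1935 Ω.
V_out = 12.2 × 1935 / (739 + 1935) = 12.2 × 1935/2674 = 8.83 V.
(Unloaded it would have been 10.5 V.)

V_out ≈ 8.83 V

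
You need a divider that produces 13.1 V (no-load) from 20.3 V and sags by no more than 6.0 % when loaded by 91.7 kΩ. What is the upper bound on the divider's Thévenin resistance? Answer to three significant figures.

Loading drop = R_th/(R_th + R_L) ≤ 0.0600, so R_th ≤ R_L · ε/(1−ε) = 91.7 kΩ × 0.0600/0.9400 = 5.85 kΩ.

R_th ≤ 5.85 kΩ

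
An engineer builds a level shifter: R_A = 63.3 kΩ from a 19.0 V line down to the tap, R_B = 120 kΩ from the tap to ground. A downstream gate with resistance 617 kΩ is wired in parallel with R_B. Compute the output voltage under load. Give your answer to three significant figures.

The load sits in parallel with R_B: R_B‖R_L = (120 × 617) / (120 + 617) = 100.5 kΩ.
V_out = 19.0 × 100.5 / (63.3 + 100.5) = 19.0 × 100.5/163.8 = 11.7 V.

V_out ≈ 11.7 V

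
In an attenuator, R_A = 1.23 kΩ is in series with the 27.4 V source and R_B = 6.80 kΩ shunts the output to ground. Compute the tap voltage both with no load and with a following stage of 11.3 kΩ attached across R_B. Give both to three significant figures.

Open-circuit: V = 27.4 × 6.80/(1.23 + 6.80) = 23.2 V.
With the load, R_B becomes R_B‖R_L = 4.245 kΩ, so V = 27.4 × 4.245/5.475 = 21.2 V.

Unloaded: 23.2 V; loaded: 21.2 V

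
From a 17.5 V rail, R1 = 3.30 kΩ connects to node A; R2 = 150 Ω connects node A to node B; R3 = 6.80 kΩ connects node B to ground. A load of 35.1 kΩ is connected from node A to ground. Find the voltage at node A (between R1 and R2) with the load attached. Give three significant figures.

Below node A the series string R2+R3 = 6950 Ω sits in parallel with the 35100 Ω load: 5801 Ω.
V_A = 17.5 × 5801/(3300 + 5801) = 11.2 V.

V ≈ 11.2 V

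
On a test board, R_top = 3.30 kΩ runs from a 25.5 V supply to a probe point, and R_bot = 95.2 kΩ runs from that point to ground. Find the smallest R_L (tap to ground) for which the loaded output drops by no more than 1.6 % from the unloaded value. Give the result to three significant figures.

R_L(min) ≈ 196 kΩ

Output resistance R_th = R_top‖R_bot = (3.30 × 95.2)/98.50 = 3.189 kΩ.
The fractional drop is R_th/(R_th + R_L); requiring this ≤ 0.0160 gives R_L ≥ R_th(1/0.0160 − 1) = 3.189 × 61.50 = 196 kΩ.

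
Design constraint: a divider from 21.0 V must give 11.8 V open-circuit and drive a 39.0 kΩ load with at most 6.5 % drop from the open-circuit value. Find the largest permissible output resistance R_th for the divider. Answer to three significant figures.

R_th ≤ 2.71 kΩ

Loading drop = R_th/(R_th + R_L) ≤ 0.0650, so R_th ≤ R_L · ε/(1−ε) = 39.0 kΩ × 0.0650/0.9350 = 2.71 kΩ.
(Any R1, R2 with R2/(R1+R2) = 0.562 and R1‖R2 ≤ 2.71 kΩ will meet the spec.)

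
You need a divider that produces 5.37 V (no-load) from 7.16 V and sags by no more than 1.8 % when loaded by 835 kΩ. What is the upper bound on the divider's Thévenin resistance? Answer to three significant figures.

R_th ≤ 15.3 kΩ

Loading drop = R_th/(R_th + R_L) ≤ 0.0180, so R_th ≤ R_L · ε/(1−ε) = 835 kΩ × 0.0180/0.9820 = 15.3 kΩ.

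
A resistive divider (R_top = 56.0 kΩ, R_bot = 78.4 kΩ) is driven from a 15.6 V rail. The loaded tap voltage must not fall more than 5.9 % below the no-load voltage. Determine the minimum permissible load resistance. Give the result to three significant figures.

R_L(min) ≈ 521 kΩ

Output resistance R_th = R_top‖R_bot = (56.0 × 78.4)/134.4 = 32.67 kΩ.
The fractional drop is R_th/(R_th + R_L); requiring this ≤ 0.0590 gives R_L ≥ R_th(1/0.0590 − 1) = 32.67 × 15.95 = 521 kΩ.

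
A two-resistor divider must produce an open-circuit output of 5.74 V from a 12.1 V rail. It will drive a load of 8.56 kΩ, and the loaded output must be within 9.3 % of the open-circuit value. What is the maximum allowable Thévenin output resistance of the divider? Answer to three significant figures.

R_th ≤ 878 Ω

Loading drop = R_th/(R_th + R_L) ≤ 0.0930, so R_th ≤ R_L · ε/(1−ε) = 8.56 kΩ × 0.0930/0.9070 = 878 Ω.
(Any R1, R2 with R2/(R1+R2) = 0.474 and R1‖R2 ≤ 878 Ω will meet the spec.)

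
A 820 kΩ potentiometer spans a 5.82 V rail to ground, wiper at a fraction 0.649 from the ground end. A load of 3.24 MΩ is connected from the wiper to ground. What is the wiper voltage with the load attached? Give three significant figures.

V ≈ 3.57 V

The wiper splits the pot into (1−α)R = 287.8 kΩ above and αR = 532.2 kΩ below.
Lower section ‖ load = 457.1 kΩ.
V_wiper = 5.82 × 457.1/(287.8 + 457.1) = 3.57 V.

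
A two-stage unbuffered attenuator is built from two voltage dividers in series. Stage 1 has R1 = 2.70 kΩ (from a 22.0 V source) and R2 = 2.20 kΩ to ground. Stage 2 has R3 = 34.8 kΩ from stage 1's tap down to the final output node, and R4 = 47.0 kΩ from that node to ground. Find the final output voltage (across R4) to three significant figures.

V_out ≈ 5.59 V

Stage 2 presents R3+R4 = 81.80 kΩ as a load on stage 1's tap.
Stage 1's lower leg becomes R2‖(R3+R4) = 2.142 kΩ, so V_mid = 22.0 × 2.142/4.842 = 9.733 V.
Stage 2 is itself unloaded: V_out = V_mid × R4/(R3+R4) = 9.733 × 47.0/81.80 = 5.59 V.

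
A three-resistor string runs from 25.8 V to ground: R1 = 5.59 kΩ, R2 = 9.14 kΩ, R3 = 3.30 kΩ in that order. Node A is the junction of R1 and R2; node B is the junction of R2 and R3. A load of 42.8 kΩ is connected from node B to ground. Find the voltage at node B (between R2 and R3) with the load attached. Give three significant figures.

V ≈ 4.44 V

At node B, R3 is in parallel with the load: R3‖R_L = 3.064 kΩ.
Below node A the resistance is R2 + (R3‖R_L) = 12.20 kΩ, so V_A = 25.8 × 12.20/17.79 = 17.69 V.
Then V_B = V_A × (R3‖R_L)/(R2 + R3‖R_L) = 17.69 × 3.064/12.20 = 4.44 V.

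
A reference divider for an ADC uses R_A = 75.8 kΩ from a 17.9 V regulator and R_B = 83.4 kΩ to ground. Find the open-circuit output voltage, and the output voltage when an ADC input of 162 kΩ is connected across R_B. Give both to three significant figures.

Open-circuit: V = 17.9 × 83.4/(75.8 + 83.4) = 9.38 V.
With the load, R_B becomes R_B‖R_L = 55.06 kΩ, so V = 17.9 × 55.06/130.9 = 7.53 V.

Unloaded: 9.38 V; loaded: 7.53 V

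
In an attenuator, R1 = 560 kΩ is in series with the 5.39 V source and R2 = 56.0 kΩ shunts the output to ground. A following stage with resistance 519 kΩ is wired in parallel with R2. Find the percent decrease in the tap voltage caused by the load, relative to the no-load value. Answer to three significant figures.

Unloaded V = 5.39 × 56.0/616.0 = 0.49000 V.
Loaded: R2‖R_L = 50.55 kΩ, giving V = 5.39 × 50.55/610.5 = 0.44623 V.
Drop = (0.49000 − 0.44623) / 0.49000 = 8.93 %.

8.93 %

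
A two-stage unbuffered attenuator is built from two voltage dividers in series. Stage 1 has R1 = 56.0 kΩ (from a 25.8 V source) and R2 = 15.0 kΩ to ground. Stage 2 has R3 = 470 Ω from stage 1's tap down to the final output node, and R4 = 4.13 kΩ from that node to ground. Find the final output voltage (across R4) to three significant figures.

V_out ≈ 1.37 V

Stage 2 presents R3+R4 = 4600 Ω as a load on stage 1's tap.
Stage 1's lower leg becomes R2‖(R3+R4) = 3520 Ω, so V_mid = 25.8 × 3520/59520 = 1.526 V.
Stage 2 is itself unloaded: V_out = V_mid × R4/(R3+R4) = 1.526 × 4130/4600 = 1.37 V.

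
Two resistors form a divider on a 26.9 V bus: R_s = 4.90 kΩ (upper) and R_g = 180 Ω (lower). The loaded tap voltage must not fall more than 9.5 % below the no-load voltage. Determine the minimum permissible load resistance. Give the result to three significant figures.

R_L(min) ≈ 1.65 kΩ

Output resistance R_th = R_s‖R_g = (4900 × 180)/5080 = 173.6 Ω.
The fractional drop is R_th/(R_th + R_L); requiring this ≤ 0.0950 gives R_L ≥ R_th(1/0.0950 − 1) = 173.6 × 9.526 = 1.65 kΩ.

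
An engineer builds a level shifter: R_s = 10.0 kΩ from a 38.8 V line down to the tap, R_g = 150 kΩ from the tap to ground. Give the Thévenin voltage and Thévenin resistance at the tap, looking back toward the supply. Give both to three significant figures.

V_th = 36.4 V, R_th = 9.38 kΩ

V_th is the open-circuit tap voltage: 38.8 × 150/(10.0 + 150) = 36.4 V.
With the supply zeroed, R_s and R_g appear in parallel from the tap: R_th = R_s‖R_g = (10.0 × 150)/160.0 = 9.38 kΩ.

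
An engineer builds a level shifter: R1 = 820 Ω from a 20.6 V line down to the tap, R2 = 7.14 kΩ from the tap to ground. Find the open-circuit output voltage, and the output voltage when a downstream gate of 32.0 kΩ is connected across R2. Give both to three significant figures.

Open-circuit: V = 20.6 × 7140/(820 + 7140) = 18.5 V.
With the load, R2 becomes R2‖R_L = 5838 Ω, so V = 20.6 × 5838/6658 = 18.1 V.

Unloaded: 18.5 V; loaded: 18.1 V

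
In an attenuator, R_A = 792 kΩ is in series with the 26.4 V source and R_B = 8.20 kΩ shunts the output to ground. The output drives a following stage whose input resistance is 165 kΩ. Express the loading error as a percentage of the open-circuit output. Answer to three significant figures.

4.69 %

The divider's output (Thévenin) resistance is R_A‖R_B = 8.116 kΩ.
Fractional drop under load = R_th/(R_th + R_L) = 8.116 / (8.116 + 165) = 0.04688.
So the output falls by 4.69 %.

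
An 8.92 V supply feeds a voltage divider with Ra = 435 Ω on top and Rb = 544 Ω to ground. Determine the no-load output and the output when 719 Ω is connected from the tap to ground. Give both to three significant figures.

Open-circuit: V = 8.92 × 544/(435 + 544) = 4.96 V.
With the load, Rb becomes Rb‖R_L = 309.7 Ω, so V = 8.92 × 309.7/744.7 = 3.71 V.

Unloaded: 4.96 V; loaded: 3.71 V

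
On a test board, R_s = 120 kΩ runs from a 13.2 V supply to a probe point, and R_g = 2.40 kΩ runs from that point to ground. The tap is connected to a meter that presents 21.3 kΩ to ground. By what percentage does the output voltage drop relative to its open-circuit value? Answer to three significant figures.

Unloaded V = 13.2 × 2.40/122.4 = 0.25882 V.
Loaded: R_g‖R_L = 2.157 kΩ, giving V = 13.2 × 2.157/122.2 = 0.23308 V.
Drop = (0.25882 − 0.23308) / 0.25882 = 9.95 %.

9.95 %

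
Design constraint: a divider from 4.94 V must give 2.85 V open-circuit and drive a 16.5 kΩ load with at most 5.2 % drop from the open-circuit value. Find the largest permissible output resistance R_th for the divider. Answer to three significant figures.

Loading drop = R_th/(R_th + R_L) ≤ 0.0520, so R_th ≤ R_L · ε/(1−ε) = 16.5 kΩ × 0.0520/0.9480 = 905 Ω.
(Any R1, R2 with R2/(R1+R2) = 0.577 and R1‖R2 ≤ 905 Ω will meet the spec.)

R_th ≤ 905 Ω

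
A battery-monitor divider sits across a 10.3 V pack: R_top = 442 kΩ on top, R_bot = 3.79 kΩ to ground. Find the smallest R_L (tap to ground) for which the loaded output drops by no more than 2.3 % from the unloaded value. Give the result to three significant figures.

R_L(min) ≈ 160 kΩ

Output resistance R_th = R_top‖R_bot = (442 × 3.79)/445.8 = 3.758 kΩ.
The fractional drop is R_th/(R_th + R_L); requiring this ≤ 0.0230 gives R_L ≥ R_th(1/0.0230 − 1) = 3.758 × 42.48 = 160 kΩ.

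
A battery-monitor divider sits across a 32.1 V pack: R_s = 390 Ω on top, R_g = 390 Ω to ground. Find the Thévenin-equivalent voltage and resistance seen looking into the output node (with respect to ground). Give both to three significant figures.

V_th is the open-circuit tap voltage: 32.1 × 390/(390 + 390) = 16.1 V.
With the supply zeroed, R_s and R_g appear in parallel from the tap: R_th = R_s‖R_g = (390 × 390)/780.0 = 195 Ω.

V_th = 16.1 V, R_th = 195 Ω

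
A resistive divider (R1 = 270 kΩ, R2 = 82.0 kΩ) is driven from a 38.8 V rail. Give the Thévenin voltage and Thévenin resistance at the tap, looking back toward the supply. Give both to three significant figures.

V_th = 9.04 V, R_th = 62.9 kΩ

V_th is the open-circuit tap voltage: 38.8 × 82.0/(270 + 82.0) = 9.04 V.
With the supply zeroed, R1 and R2 appear in parallel from the tap: R_th = R1‖R2 = (270 × 82.0)/352.0 = 62.9 kΩ.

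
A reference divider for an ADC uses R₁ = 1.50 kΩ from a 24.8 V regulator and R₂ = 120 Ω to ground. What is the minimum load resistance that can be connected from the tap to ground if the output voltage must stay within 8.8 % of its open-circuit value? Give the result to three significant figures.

Output resistance R_th = R₁‖R₂ = (1500 × 120)/1620 = 111.1 Ω.
The fractional drop is R_th/(R_th + R_L); requiring this ≤ 0.0880 gives R_L ≥ R_th(1/0.0880 − 1) = 111.1 × 10.36 = 1.15 kΩ.

R_L(min) ≈ 1.15 kΩ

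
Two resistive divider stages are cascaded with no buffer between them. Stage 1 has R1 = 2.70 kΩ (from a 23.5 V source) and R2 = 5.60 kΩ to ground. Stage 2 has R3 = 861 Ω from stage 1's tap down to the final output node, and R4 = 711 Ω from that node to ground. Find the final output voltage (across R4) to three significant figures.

Stage 2 presents R3+R4 = 1572 Ω as a load on stage 1's tap.
Stage 1's lower leg becomes R2‖(R3+R4) = 1227 Ω, so V_mid = 23.5 × 1227/3927 = 7.344 V.
Stage 2 is itself unloaded: V_out = V_mid × R4/(R3+R4) = 7.344 × 711/1572 = 3.32 V.

V_out ≈ 3.32 V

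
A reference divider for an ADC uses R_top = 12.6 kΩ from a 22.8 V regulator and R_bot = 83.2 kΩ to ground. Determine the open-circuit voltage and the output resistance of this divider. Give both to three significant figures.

V_th = 19.8 V, R_th = 10.9 kΩ

V_th is the open-circuit tap voltage: 22.8 × 83.2/(12.6 + 83.2) = 19.8 V.
With the supply zeroed, R_top and R_bot appear in parallel from the tap: R_th = R_top‖R_bot = (12.6 × 83.2)/95.80 = 10.9 kΩ.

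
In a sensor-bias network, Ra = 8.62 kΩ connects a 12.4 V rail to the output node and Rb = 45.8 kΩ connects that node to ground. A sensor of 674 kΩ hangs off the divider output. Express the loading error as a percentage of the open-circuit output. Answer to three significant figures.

The divider's output (Thévenin) resistance is Ra‖Rb = 7.255 kΩ.
Fractional drop under load = R_th/(R_th + R_L) = 7.255 / (7.255 + 674) = 0.01065.
So the output falls by 1.06 %.

1.06 %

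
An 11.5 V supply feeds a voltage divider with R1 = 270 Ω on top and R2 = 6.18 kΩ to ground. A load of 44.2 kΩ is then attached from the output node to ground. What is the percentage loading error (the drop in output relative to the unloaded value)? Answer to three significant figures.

The divider's output (Thévenin) resistance is R1‖R2 = 258.7 Ω.
Fractional drop under load = R_th/(R_th + R_L) = 258.7 / (258.7 + 44200) = 0.005819.
So the output falls by 0.582 %.

0.582 %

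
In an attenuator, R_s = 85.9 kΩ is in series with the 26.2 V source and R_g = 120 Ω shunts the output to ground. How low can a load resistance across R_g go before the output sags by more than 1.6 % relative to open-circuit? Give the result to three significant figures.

R_L(min) ≈ 7.37 kΩ

Output resistance R_th = R_s‖R_g = (85900 × 120)/86020 = 119.8 Ω.
The fractional drop is R_th/(R_th + R_L); requiring this ≤ 0.0160 gives R_L ≥ R_th(1/0.0160 − 1) = 119.8 × 61.50 = 7.37 kΩ.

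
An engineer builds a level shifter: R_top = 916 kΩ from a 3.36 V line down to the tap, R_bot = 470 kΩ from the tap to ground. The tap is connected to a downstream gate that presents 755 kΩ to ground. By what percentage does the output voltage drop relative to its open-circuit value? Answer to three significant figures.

29.1 %

Unloaded V = 3.36 × 470/1386 = 1.139 V.
Loaded: R_bot‖R_L = 289.7 kΩ, giving V = 3.36 × 289.7/1206 = 0.8073 V.
Drop = (1.139 − 0.8073) / 1.139 = 29.1 %.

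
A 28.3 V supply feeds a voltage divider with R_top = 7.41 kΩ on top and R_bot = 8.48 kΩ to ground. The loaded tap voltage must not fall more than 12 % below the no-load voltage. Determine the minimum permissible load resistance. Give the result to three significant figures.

R_L(min) ≈ 29.0 kΩ

Output resistance R_th = R_top‖R_bot = (7.41 × 8.48)/15.89 = 3.954 kΩ.
The fractional drop is R_th/(R_th + R_L); requiring this ≤ 0.120 gives R_L ≥ R_th(1/0.120 − 1) = 3.954 × 7.333 = 29.0 kΩ.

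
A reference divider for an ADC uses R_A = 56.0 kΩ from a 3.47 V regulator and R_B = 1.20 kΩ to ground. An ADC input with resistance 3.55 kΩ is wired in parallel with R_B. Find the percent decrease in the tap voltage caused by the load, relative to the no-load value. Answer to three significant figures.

The divider's output (Thévenin) resistance is R_A‖R_B = 1.175 kΩ.
Fractional drop under load = R_th/(R_th + R_L) = 1.175 / (1.175 + 3.55) = 0.2486.
So the output falls by 24.9 %.

24.9 %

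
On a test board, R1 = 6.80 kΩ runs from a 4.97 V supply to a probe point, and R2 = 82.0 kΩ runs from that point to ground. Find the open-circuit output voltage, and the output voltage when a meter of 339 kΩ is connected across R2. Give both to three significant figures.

Open-circuit: V = 4.97 × 82.0/(6.80 + 82.0) = 4.59 V.
With the load, R2 becomes R2‖R_L = 66.03 kΩ, so V = 4.97 × 66.03/72.83 = 4.51 V.

Unloaded: 4.59 V; loaded: 4.51 V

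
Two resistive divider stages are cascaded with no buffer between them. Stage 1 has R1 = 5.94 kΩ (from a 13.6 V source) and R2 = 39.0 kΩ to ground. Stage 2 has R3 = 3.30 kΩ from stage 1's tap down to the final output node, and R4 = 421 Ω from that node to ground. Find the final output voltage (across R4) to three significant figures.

V_out ≈ 0.560 V

Stage 2 presents R3+R4 = 3721 Ω as a load on stage 1's tap.
Stage 1's lower leg becomes R2‖(R3+R4) = 3397 Ω, so V_mid = 13.6 × 3397/9337 = 4.948 V.
Stage 2 is itself unloaded: V_out = V_mid × R4/(R3+R4) = 4.948 × 421/3721 = 0.560 V.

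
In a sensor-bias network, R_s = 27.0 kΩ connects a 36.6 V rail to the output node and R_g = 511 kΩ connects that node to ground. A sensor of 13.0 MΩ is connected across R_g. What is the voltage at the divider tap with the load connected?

The load sits in parallel with R_g: R_g‖R_L = (511 × 13000) / (511 + 13000) = 491.7 kΩ.
V_out = 36.6 × 491.7 / (27.0 + 491.7) = 36.6 × 491.7/518.7 = 34.7 V.

V_out ≈ 34.7 V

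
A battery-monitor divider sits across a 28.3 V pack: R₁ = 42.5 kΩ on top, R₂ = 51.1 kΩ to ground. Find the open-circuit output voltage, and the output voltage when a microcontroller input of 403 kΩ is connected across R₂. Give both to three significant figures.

Open-circuit: V = 28.3 × 51.1/(42.5 + 51.1) = 15.5 V.
With the load, R₂ becomes R₂‖R_L = 45.35 kΩ, so V = 28.3 × 45.35/87.85 = 14.6 V.

Unloaded: 15.5 V; loaded: 14.6 V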